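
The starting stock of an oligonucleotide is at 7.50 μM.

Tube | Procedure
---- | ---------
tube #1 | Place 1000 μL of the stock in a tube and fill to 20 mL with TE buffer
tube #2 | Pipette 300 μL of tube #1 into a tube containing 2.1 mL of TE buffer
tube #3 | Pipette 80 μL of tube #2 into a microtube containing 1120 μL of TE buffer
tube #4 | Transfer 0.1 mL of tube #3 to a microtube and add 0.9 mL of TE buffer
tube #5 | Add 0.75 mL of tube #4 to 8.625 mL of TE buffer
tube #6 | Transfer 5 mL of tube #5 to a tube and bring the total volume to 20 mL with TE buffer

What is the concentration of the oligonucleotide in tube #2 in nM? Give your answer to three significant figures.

46.9 nM

Step 1: 1000 μL brought to 20 mL → factor 20000/1000 = 20
Step 2: 300 μL + 2.1 mL = 2400 μL total → factor 2400/300 = 8
Dilution factor through tube #2 = 20 × 8 = 160
[tube #2] = 7.50 μM / 160 = 0.04688 μM = 46.9 nM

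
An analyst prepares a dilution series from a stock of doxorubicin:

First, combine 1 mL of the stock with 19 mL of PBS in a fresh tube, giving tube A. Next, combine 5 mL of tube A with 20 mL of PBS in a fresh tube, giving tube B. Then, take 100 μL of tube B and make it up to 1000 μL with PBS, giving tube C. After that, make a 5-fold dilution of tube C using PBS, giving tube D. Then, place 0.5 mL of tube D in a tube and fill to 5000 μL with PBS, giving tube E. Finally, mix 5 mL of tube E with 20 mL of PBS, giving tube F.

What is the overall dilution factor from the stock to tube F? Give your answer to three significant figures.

Step 1: 1 mL + 19 mL = 20 mL total → factor 20/1 = 20
Step 2: 5 mL + 20 mL = 25 mL total → factor 25/5 = 5
Step 3: 100 μL brought to 1000 μL → factor 1000/100 = 10
Step 4: 5-fold → factor 5
Step 5: 0.5 mL brought to 5000 μL → factor 5/0.5 = 10
Step 6: 5 mL + 20 mL = 25 mL total → factor 25/5 = 5
Overall dilution factor = 20 × 5 × 10 × 5 × 10 × 5 = 2.5 × 10^5

2.50 × 10^5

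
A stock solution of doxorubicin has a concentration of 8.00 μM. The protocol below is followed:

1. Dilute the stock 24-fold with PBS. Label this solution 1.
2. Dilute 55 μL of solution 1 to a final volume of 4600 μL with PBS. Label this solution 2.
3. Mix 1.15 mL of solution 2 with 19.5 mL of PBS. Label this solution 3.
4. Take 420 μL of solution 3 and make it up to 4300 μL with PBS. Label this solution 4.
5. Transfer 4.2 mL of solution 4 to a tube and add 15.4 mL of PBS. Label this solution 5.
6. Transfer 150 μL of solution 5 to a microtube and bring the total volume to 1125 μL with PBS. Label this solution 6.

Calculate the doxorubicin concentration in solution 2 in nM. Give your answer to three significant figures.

3.99 nM

Step 1: 24-fold → factor 24
Step 2: 55 μL brought to 4600 μL → factor 4600/55 = 83.636
Dilution factor through solution 2 = 24 × 83.636 = 2007.3
[solution 2] = 8.00 μM / 2007.3 = 0.003986 μM = 3.99 nM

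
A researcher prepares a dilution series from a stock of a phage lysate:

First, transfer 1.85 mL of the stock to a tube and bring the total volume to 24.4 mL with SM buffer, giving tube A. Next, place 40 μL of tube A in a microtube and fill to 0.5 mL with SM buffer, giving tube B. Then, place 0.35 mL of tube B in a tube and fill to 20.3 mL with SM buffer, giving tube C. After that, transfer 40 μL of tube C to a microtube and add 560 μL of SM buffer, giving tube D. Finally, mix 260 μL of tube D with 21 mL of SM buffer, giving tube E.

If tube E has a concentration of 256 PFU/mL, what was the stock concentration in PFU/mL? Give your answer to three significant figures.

Step 1: 1.85 mL brought to 24.4 mL → factor 24.4/1.85 = 13.189
Step 2: 40 μL brought to 0.5 mL → factor 500/40 = 12.5
Step 3: 0.35 mL brought to 20.3 mL → factor 20.3/0.35 = 58
Step 4: 40 μL + 560 μL = 600 μL total → factor 600/40 = 15
Step 5: 260 μL + 21 mL = 21260 μL total → factor 21260/260 = 81.769
Overall dilution factor = 13.189 × 12.5 × 58 × 15 × 81.769 = 1.1728 × 10^7
Stock = 256 PFU/mL × 1.1728 × 10^7 = 3.00 × 10^9 PFU/mL

3.00 × 10^9 PFU/mL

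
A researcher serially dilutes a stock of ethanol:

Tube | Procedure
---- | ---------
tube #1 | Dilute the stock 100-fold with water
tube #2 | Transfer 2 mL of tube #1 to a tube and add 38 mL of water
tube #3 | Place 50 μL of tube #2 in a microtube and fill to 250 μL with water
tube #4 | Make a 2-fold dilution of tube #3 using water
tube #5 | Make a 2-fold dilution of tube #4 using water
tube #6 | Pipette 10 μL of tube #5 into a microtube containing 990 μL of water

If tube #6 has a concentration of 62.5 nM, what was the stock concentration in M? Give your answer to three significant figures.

Step 1: 100-fold → factor 100
Step 2: 2 mL + 38 mL = 40 mL total → factor 40/2 = 20
Step 3: 50 μL brought to 250 μL → factor 250/50 = 5
Step 4: 2-fold → factor 2
Step 5: 2-fold → factor 2
Step 6: 10 μL + 990 μL = 1000 μL total → factor 1000/10 = 100
Overall dilution factor = 100 × 20 × 5 × 2 × 2 × 100 = 4 × 10^6
Stock = 62.5 nM × 4 × 10^6 = 2.500 × 10^8 nM = 0.250 M

0.250 M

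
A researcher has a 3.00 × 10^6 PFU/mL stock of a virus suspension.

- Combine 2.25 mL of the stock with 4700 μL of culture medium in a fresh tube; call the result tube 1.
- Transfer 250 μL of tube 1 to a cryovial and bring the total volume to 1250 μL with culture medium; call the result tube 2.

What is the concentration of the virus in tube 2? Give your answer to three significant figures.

1.94 × 10^5 PFU/mL

Step 1: 2.25 mL + 4700 μL = 6.95 mL total → factor 6.95/2.25 = 3.0889
Step 2: 250 μL brought to 1250 μL → factor 1250/250 = 5
Overall dilution factor = 3.0889 × 5 = 15.444
Final = 3.00 × 10^6 PFU/mL / 15.444 = 1.94 × 10^5 PFU/mL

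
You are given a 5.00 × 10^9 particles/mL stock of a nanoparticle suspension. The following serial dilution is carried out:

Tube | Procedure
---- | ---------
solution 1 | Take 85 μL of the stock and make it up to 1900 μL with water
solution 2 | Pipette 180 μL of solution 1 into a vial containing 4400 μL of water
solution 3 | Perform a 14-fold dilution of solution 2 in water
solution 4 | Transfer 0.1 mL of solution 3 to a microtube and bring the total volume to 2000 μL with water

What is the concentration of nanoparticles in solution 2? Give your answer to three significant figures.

8.79 × 10^6 particles/mL

Step 1: 85 μL brought to 1900 μL → factor 1900/85 = 22.353
Step 2: 180 μL + 4400 μL = 4580 μL total → factor 4580/180 = 25.444
Dilution factor through solution 2 = 22.353 × 25.444 = 568.76
[solution 2] = 5.00 × 10^9 particles/mL / 568.76 = 8.79 × 10^6 particles/mL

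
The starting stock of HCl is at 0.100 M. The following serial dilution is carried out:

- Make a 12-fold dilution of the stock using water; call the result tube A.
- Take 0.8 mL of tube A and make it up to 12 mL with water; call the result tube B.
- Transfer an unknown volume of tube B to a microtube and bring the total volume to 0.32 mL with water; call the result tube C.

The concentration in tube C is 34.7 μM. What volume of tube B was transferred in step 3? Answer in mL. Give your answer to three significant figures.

0.0200 mL

Step 1: 12-fold → factor 12
Step 2: 0.8 mL brought to 12 mL → factor 12/0.8 = 15
Step 3: v brought to 0.32 mL → factor = 0.32 mL/v
Product of known-step factors = 180
Overall factor = 0.100 M / (34.7 μM) = 2881.8
Step-3 factor = 2881.8 / 180 = 16.01
v = 0.32 mL / 16.01 = 0.0200 mL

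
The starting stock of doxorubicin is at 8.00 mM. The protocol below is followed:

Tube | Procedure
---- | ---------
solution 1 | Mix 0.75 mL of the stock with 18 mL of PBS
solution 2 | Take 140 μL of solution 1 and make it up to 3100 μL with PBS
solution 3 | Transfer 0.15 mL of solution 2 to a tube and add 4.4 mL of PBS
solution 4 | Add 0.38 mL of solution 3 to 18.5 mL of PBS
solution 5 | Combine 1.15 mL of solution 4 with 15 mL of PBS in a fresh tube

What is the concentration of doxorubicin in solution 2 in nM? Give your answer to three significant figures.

1.45 × 10^4 nM

Step 1: 0.75 mL + 18 mL = 18.75 mL total → factor 18.75/0.75 = 25
Step 2: 140 μL brought to 3100 μL → factor 3100/140 = 22.143
Dilution factor through solution 2 = 25 × 22.143 = 553.57
[solution 2] = 8.00 mM / 553.57 = 0.01445 mM = 1.45 × 10^4 nM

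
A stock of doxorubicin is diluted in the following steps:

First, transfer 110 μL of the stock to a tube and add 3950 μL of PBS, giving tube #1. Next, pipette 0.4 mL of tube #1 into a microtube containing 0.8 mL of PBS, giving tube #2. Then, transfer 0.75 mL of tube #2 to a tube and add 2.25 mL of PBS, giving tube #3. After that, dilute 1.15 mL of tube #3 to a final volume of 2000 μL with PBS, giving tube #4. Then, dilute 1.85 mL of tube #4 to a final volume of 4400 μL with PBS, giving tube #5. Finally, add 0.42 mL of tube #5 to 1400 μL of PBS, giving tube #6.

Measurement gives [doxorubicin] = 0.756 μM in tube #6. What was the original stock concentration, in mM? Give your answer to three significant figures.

Step 1: 110 μL + 3950 μL = 4060 μL total → factor 4060/110 = 36.909
Step 2: 0.4 mL + 0.8 mL = 1.2 mL total → factor 1.2/0.4 = 3
Step 3: 0.75 mL + 2.25 mL = 3 mL total → factor 3/0.75 = 4
Step 4: 1.15 mL brought to 2000 μL → factor 2/1.15 = 1.7391
Step 5: 1.85 mL brought to 4400 μL → factor 4.4/1.85 = 2.3784
Step 6: 0.42 mL + 1400 μL = 1.82 mL total → factor 1.82/0.42 = 4.3333
Overall dilution factor = 36.909 × 3 × 4 × 1.7391 × 2.3784 × 4.3333 = 7938.7
Stock = 0.756 μM × 7938.7 = 6002 μM = 6.00 mM

6.00 mM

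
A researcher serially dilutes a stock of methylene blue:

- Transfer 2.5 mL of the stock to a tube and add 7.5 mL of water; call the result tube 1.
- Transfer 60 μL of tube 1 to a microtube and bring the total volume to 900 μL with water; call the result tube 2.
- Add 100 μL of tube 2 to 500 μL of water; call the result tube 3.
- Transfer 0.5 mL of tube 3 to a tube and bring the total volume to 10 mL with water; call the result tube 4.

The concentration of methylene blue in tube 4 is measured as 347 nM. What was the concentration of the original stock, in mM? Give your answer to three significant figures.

2.50 mM

Step 1: 2.5 mL + 7.5 mL = 10 mL total → factor 10/2.5 = 4
Step 2: 60 μL brought to 900 μL → factor 900/60 = 15
Step 3: 100 μL + 500 μL = 600 μL total → factor 600/100 = 6
Step 4: 0.5 mL brought to 10 mL → factor 10/0.5 = 20
Overall dilution factor = 4 × 15 × 6 × 20 = 7200
Stock = 347 nM × 7200 = 2.498 × 10^6 nM = 2.50 mM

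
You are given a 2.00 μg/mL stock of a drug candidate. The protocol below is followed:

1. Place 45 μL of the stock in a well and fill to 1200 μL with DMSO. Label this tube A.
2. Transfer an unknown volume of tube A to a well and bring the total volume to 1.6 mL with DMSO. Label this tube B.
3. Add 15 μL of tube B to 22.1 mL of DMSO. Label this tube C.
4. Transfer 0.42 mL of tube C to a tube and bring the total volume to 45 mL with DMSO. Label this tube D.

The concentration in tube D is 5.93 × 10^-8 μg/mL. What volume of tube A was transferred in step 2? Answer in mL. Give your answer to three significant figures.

Step 1: 45 μL brought to 1200 μL → factor 1200/45 = 26.667
Step 2: v brought to 1.6 mL → factor = 1.6 mL/v
Step 3: 15 μL + 22.1 mL = 22115 μL total → factor 22115/15 = 1474.3
Step 4: 0.42 mL brought to 45 mL → factor 45/0.42 = 107.14
Product of known-step factors = 4.2124 × 10^6
Overall factor = 2.00 μg/mL / (5.93 × 10^-8 μg/mL) = 3.3727 × 10^7
Step-2 factor = 3.3727 × 10^7 / 4.2124 × 10^6 = 8.0066
v = 1.6 mL / 8.0066 = 0.200 mL

0.200 mL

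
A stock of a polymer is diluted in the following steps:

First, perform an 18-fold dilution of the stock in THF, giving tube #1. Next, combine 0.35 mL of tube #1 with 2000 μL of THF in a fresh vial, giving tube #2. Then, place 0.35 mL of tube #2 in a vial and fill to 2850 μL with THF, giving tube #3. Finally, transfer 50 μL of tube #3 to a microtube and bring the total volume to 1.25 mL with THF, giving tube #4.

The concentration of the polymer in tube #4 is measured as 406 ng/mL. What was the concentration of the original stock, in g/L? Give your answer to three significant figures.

9.99 g/L

Step 1: 18-fold → factor 18
Step 2: 0.35 mL + 2000 μL = 2.35 mL total → factor 2.35/0.35 = 6.7143
Step 3: 0.35 mL brought to 2850 μL → factor 2.85/0.35 = 8.1429
Step 4: 50 μL brought to 1.25 mL → factor 1250/50 = 25
Overall dilution factor = 18 × 6.7143 × 8.1429 × 25 = 24603
Stock = 406 ng/mL × 24603 = 9.989 × 10^6 ng/mL = 9.99 g/L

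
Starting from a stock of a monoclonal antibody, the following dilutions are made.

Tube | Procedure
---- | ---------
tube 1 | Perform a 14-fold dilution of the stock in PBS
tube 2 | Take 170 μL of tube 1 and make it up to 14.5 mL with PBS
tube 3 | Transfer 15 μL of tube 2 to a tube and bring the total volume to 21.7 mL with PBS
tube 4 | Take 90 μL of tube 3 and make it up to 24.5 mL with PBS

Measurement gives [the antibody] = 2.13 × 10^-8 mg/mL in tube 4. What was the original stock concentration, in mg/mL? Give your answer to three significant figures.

Step 1: 14-fold → factor 14
Step 2: 170 μL brought to 14.5 mL → factor 14500/170 = 85.294
Step 3: 15 μL brought to 21.7 mL → factor 21700/15 = 1446.7
Step 4: 90 μL brought to 24.5 mL → factor 24500/90 = 272.22
Overall dilution factor = 14 × 85.294 × 1446.7 × 272.22 = 4.7026 × 10^8
Stock = 2.13 × 10^-8 mg/mL × 4.7026 × 10^8 = 10.0 mg/mL

10.0 mg/mL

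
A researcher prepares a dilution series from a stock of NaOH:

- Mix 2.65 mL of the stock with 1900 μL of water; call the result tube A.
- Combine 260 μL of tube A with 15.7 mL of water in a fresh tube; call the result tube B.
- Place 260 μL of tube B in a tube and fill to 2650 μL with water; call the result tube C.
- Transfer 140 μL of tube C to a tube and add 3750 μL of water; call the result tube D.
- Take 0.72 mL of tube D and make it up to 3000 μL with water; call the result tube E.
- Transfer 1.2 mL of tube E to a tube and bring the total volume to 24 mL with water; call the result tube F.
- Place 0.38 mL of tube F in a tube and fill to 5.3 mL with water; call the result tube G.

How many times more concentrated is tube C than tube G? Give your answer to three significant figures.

3.23 × 10^4

Step 1: 2.65 mL + 1900 μL = 4.55 mL total → factor 4.55/2.65 = 1.717
Step 2: 260 μL + 15.7 mL = 15960 μL total → factor 15960/260 = 61.385
Step 3: 260 μL brought to 2650 μL → factor 2650/260 = 10.192
Step 4: 140 μL + 3750 μL = 3890 μL total → factor 3890/140 = 27.786
Step 5: 0.72 mL brought to 3000 μL → factor 3/0.72 = 4.1667
Step 6: 1.2 mL brought to 24 mL → factor 24/1.2 = 20
Step 7: 0.38 mL brought to 5.3 mL → factor 5.3/0.38 = 13.947
Dilution factor to tube C = 1074.2; to tube G = 3.4692 × 10^7
[tube C]/[tube G] = (factor to tube G)/(factor to tube C) = 3.4692 × 10^7/1074.2 = 3.23 × 10^4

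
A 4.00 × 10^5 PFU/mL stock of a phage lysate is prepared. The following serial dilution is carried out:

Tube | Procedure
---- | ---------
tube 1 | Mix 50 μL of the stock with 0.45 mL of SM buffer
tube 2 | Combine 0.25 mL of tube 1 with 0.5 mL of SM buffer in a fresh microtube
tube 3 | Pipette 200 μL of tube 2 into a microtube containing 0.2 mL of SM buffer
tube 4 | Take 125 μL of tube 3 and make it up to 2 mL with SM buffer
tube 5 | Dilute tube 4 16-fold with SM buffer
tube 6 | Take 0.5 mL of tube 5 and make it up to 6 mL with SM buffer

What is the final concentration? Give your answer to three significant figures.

2.17 PFU/mL

Step 1: 50 μL + 0.45 mL = 500 μL total → factor 500/50 = 10
Step 2: 0.25 mL + 0.5 mL = 0.75 mL total → factor 0.75/0.25 = 3
Step 3: 200 μL + 0.2 mL = 400 μL total → factor 400/200 = 2
Step 4: 125 μL brought to 2 mL → factor 2000/125 = 16
Step 5: 16-fold → factor 16
Step 6: 0.5 mL brought to 6 mL → factor 6/0.5 = 12
Overall dilution factor = 10 × 3 × 2 × 16 × 16 × 12 = 1.8432 × 10^5
Final = 4.00 × 10^5 PFU/mL / 1.8432 × 10^5 = 2.17 PFU/mL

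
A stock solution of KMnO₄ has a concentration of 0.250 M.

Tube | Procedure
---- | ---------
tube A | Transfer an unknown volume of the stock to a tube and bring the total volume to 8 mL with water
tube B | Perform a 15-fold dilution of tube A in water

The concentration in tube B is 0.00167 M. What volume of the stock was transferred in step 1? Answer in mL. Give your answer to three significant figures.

0.802 mL

Step 1: v brought to 8 mL → factor = 8 mL/v
Step 2: 15-fold → factor 15
Product of known-step factors = 15
Overall factor = 0.250 M / (0.00167 M) = 149.7
Step-1 factor = 149.7 / 15 = 9.98
v = 8 mL / 9.98 = 0.802 mL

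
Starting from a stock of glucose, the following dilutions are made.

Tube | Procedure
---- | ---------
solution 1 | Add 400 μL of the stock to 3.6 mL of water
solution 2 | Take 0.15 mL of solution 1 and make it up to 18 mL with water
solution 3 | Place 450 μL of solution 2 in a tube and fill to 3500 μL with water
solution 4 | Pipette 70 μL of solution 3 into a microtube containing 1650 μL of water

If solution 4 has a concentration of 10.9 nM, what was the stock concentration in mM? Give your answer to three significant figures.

Step 1: 400 μL + 3.6 mL = 4000 μL total → factor 4000/400 = 10
Step 2: 0.15 mL brought to 18 mL → factor 18/0.15 = 120
Step 3: 450 μL brought to 3500 μL → factor 3500/450 = 7.7778
Step 4: 70 μL + 1650 μL = 1720 μL total → factor 1720/70 = 24.571
Overall dilution factor = 10 × 120 × 7.7778 × 24.571 = 2.2933 × 10^5
Stock = 10.9 nM × 2.2933 × 10^5 = 2.500 × 10^6 nM = 2.50 mM

2.50 mM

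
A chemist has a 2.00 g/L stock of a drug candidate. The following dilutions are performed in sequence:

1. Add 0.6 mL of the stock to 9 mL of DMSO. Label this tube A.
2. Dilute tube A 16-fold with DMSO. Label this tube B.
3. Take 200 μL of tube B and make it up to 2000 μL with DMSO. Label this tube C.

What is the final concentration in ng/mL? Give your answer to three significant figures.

Step 1: 0.6 mL + 9 mL = 9.6 mL total → factor 9.6/0.6 = 16
Step 2: 16-fold → factor 16
Step 3: 200 μL brought to 2000 μL → factor 2000/200 = 10
Overall dilution factor = 16 × 16 × 10 = 2560
Final = 2.00 g/L / 2560 = 0.0007813 g/L = 781 ng/mL

781 ng/mL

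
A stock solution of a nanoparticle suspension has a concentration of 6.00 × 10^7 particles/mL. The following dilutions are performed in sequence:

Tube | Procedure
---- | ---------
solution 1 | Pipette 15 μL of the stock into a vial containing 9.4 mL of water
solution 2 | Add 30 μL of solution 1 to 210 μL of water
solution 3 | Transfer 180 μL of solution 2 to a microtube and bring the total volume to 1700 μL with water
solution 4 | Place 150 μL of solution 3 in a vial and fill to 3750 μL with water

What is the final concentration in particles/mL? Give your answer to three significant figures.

50.6 particles/mL

Step 1: 15 μL + 9.4 mL = 9415 μL total → factor 9415/15 = 627.67
Step 2: 30 μL + 210 μL = 240 μL total → factor 240/30 = 8
Step 3: 180 μL brought to 1700 μL → factor 1700/180 = 9.4444
Step 4: 150 μL brought to 3750 μL → factor 3750/150 = 25
Overall dilution factor = 627.67 × 8 × 9.4444 × 25 = 1.1856 × 10^6
Final = 6.00 × 10^7 particles/mL / 1.1856 × 10^6 = 50.6 particles/mL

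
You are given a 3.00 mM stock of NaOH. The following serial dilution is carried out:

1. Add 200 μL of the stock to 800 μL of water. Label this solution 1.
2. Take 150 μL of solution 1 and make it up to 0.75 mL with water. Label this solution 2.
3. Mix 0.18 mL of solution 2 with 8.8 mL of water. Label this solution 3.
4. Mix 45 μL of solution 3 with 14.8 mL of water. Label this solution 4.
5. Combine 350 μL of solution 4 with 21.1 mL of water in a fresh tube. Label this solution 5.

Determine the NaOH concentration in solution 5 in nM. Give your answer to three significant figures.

0.119 nM

Step 1: 200 μL + 800 μL = 1000 μL total → factor 1000/200 = 5
Step 2: 150 μL brought to 0.75 mL → factor 750/150 = 5
Step 3: 0.18 mL + 8.8 mL = 8.98 mL total → factor 8.98/0.18 = 49.889
Step 4: 45 μL + 14.8 mL = 14845 μL total → factor 14845/45 = 329.89
Step 5: 350 μL + 21.1 mL = 21450 μL total → factor 21450/350 = 61.286
Overall dilution factor = 5 × 5 × 49.889 × 329.89 × 61.286 = 2.5216 × 10^7
Final = 3.00 mM / 2.5216 × 10^7 = 1.190 × 10^-7 mM = 0.119 nM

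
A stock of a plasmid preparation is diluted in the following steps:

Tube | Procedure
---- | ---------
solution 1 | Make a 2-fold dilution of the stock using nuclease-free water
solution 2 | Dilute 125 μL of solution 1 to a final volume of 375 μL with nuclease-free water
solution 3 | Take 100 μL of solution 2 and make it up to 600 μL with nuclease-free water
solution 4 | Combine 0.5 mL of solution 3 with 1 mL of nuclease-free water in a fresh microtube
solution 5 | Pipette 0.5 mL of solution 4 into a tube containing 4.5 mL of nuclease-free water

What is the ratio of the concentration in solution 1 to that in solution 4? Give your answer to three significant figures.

Step 1: 2-fold → factor 2
Step 2: 125 μL brought to 375 μL → factor 375/125 = 3
Step 3: 100 μL brought to 600 μL → factor 600/100 = 6
Step 4: 0.5 mL + 1 mL = 1.5 mL total → factor 1.5/0.5 = 3
Dilution factor to solution 1 = 2; to solution 4 = 108
[solution 1]/[solution 4] = (factor to solution 4)/(factor to solution 1) = 108/2 = 54.0

54.0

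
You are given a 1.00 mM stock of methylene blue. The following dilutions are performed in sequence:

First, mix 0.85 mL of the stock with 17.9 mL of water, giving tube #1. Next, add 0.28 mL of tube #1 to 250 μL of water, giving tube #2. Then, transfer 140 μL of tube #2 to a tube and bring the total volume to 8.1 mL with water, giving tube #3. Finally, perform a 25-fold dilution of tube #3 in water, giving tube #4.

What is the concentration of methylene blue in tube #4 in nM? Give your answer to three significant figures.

16.6 nM

Step 1: 0.85 mL + 17.9 mL = 18.75 mL total → factor 18.75/0.85 = 22.059
Step 2: 0.28 mL + 250 μL = 0.53 mL total → factor 0.53/0.28 = 1.8929
Step 3: 140 μL brought to 8.1 mL → factor 8100/140 = 57.857
Step 4: 25-fold → factor 25
Overall dilution factor = 22.059 × 1.8929 × 57.857 × 25 = 60394
Final = 1.00 mM / 60394 = 1.656 × 10^-5 mM = 16.6 nM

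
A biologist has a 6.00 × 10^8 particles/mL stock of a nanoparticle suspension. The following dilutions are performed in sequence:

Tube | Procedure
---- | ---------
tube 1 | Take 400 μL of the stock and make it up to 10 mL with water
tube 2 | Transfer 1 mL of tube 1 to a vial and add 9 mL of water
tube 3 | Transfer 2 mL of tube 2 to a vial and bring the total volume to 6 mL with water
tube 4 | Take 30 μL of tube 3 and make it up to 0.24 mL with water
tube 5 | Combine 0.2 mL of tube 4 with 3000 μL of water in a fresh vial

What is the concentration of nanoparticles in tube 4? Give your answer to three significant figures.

1.00 × 10^5 particles/mL

Step 1: 400 μL brought to 10 mL → factor 10000/400 = 25
Step 2: 1 mL + 9 mL = 10 mL total → factor 10/1 = 10
Step 3: 2 mL brought to 6 mL → factor 6/2 = 3
Step 4: 30 μL brought to 0.24 mL → factor 240/30 = 8
Dilution factor through tube 4 = 25 × 10 × 3 × 8 = 6000
[tube 4] = 6.00 × 10^8 particles/mL / 6000 = 1.00 × 10^5 particles/mL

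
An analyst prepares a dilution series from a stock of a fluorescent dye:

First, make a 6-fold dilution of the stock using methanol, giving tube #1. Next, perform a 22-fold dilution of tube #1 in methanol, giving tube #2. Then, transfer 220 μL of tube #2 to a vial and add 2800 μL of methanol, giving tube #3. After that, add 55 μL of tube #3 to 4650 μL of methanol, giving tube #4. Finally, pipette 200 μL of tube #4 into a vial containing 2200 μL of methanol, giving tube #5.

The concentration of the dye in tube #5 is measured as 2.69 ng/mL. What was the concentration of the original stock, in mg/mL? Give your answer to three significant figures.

5.00 mg/mL

Step 1: 6-fold → factor 6
Step 2: 22-fold → factor 22
Step 3: 220 μL + 2800 μL = 3020 μL total → factor 3020/220 = 13.727
Step 4: 55 μL + 4650 μL = 4705 μL total → factor 4705/55 = 85.545
Step 5: 200 μL + 2200 μL = 2400 μL total → factor 2400/200 = 12
Overall dilution factor = 6 × 22 × 13.727 × 85.545 × 12 = 1.8601 × 10^6
Stock = 2.69 ng/mL × 1.8601 × 10^6 = 5.004 × 10^6 ng/mL = 5.00 mg/mL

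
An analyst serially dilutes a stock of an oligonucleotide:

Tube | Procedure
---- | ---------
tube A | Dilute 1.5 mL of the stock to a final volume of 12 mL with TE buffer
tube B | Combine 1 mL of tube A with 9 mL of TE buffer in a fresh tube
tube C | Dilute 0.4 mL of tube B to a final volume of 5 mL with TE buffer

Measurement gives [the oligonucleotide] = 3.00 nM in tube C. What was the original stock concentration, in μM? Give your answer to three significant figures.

Step 1: 1.5 mL brought to 12 mL → factor 12/1.5 = 8
Step 2: 1 mL + 9 mL = 10 mL total → factor 10/1 = 10
Step 3: 0.4 mL brought to 5 mL → factor 5/0.4 = 12.5
Overall dilution factor = 8 × 10 × 12.5 = 1000
Stock = 3.00 nM × 1000 = 3000 nM = 3.00 μM

3.00 μM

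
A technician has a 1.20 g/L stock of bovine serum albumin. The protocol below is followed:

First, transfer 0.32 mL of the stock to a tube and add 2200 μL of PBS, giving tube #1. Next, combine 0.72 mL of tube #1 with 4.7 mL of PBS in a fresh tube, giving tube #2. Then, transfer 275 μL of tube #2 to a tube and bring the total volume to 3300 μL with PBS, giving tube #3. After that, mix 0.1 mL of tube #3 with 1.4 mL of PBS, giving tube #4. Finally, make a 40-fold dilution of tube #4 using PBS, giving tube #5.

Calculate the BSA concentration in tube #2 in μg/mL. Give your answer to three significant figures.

20.2 μg/mL

Step 1: 0.32 mL + 2200 μL = 2.52 mL total → factor 2.52/0.32 = 7.875
Step 2: 0.72 mL + 4.7 mL = 5.42 mL total → factor 5.42/0.72 = 7.5278
Dilution factor through tube #2 = 7.875 × 7.5278 = 59.281
[tube #2] = 1.20 g/L / 59.281 = 0.02024 g/L = 20.2 μg/mL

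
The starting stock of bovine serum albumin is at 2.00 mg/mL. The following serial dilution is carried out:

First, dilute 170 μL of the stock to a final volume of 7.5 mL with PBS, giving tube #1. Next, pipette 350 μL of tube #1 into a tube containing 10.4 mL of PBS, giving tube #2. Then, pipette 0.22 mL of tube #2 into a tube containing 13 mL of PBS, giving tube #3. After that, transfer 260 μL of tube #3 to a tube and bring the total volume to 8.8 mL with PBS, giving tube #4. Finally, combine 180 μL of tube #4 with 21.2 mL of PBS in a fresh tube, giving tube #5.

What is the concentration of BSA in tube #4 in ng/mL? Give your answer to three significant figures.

0.726 ng/mL

Step 1: 170 μL brought to 7.5 mL → factor 7500/170 = 44.118
Step 2: 350 μL + 10.4 mL = 10750 μL total → factor 10750/350 = 30.714
Step 3: 0.22 mL + 13 mL = 13.22 mL total → factor 13.22/0.22 = 60.091
Step 4: 260 μL brought to 8.8 mL → factor 8800/260 = 33.846
Dilution factor through tube #4 = 44.118 × 30.714 × 60.091 × 33.846 = 2.7559 × 10^6
[tube #4] = 2.00 mg/mL / 2.7559 × 10^6 = 7.257 × 10^-7 mg/mL = 0.726 ng/mL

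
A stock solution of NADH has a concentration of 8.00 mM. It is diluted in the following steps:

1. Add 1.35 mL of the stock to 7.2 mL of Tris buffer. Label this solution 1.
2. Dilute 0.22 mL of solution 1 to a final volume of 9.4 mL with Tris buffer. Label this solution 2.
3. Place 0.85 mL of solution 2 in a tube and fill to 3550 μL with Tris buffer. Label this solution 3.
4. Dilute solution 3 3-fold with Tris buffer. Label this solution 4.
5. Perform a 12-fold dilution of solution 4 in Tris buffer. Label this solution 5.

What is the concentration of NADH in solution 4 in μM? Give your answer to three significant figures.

Step 1: 1.35 mL + 7.2 mL = 8.55 mL total → factor 8.55/1.35 = 6.3333
Step 2: 0.22 mL brought to 9.4 mL → factor 9.4/0.22 = 42.727
Step 3: 0.85 mL brought to 3550 μL → factor 3.55/0.85 = 4.1765
Step 4: 3-fold → factor 3
Dilution factor through solution 4 = 6.3333 × 42.727 × 4.1765 × 3 = 3390.5
[solution 4] = 8.00 mM / 3390.5 = 0.002360 mM = 2.36 μM

2.36 μM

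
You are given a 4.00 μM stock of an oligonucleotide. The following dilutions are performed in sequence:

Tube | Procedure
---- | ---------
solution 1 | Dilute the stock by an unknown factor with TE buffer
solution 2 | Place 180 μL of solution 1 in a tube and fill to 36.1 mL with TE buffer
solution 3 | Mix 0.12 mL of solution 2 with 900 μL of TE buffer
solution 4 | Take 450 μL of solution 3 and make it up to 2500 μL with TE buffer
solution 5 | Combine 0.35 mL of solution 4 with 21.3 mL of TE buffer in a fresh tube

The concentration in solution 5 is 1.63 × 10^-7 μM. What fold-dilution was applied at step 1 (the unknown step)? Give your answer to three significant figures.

41.9-fold

Step 1: unknown factor x
Step 2: 180 μL brought to 36.1 mL → factor 36100/180 = 200.56
Step 3: 0.12 mL + 900 μL = 1.02 mL total → factor 1.02/0.12 = 8.5
Step 4: 450 μL brought to 2500 μL → factor 2500/450 = 5.5556
Step 5: 0.35 mL + 21.3 mL = 21.65 mL total → factor 21.65/0.35 = 61.857
Product of known-step factors = 5.8583 × 10^5
Overall factor = 4.00 μM / (1.63 × 10^-7 μM) = 2.454 × 10^7
x = 2.454 × 10^7 / 5.8583 × 10^5 = 41.9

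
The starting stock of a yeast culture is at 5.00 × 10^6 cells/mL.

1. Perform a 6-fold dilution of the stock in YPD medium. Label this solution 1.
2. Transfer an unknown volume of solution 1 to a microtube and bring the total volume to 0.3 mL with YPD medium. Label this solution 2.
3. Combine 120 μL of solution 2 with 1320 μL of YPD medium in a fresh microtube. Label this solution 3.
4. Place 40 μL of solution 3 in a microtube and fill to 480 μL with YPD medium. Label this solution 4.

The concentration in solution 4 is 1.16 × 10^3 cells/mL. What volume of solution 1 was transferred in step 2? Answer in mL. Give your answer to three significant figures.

Step 1: 6-fold → factor 6
Step 2: v brought to 0.3 mL → factor = 0.3 mL/v
Step 3: 120 μL + 1320 μL = 1440 μL total → factor 1440/120 = 12
Step 4: 40 μL brought to 480 μL → factor 480/40 = 12
Product of known-step factors = 864
Overall factor = 5.00 × 10^6 cells/mL / (1.16 × 10^3 cells/mL) = 4310.3
Step-2 factor = 4310.3 / 864 = 4.9888
v = 0.3 mL / 4.9888 = 0.0601 mL

0.0601 mL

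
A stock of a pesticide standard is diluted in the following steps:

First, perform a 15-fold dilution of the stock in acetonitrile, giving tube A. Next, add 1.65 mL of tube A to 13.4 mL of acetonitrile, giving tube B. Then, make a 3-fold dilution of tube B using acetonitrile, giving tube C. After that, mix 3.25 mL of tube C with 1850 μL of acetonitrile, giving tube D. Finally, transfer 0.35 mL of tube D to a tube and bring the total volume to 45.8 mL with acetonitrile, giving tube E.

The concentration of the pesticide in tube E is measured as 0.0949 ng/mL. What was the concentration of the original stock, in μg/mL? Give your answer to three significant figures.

Step 1: 15-fold → factor 15
Step 2: 1.65 mL + 13.4 mL = 15.05 mL total → factor 15.05/1.65 = 9.1212
Step 3: 3-fold → factor 3
Step 4: 3.25 mL + 1850 μL = 5.1 mL total → factor 5.1/3.25 = 1.5692
Step 5: 0.35 mL brought to 45.8 mL → factor 45.8/0.35 = 130.86
Overall dilution factor = 15 × 9.1212 × 3 × 1.5692 × 130.86 = 84285
Stock = 0.0949 ng/mL × 84285 = 7999 ng/mL = 8.00 μg/mL

8.00 μg/mL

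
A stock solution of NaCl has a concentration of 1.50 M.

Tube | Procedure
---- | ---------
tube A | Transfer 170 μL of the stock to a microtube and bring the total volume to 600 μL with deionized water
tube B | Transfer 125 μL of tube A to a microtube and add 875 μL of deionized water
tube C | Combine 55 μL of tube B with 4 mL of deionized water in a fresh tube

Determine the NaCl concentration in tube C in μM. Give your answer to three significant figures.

Step 1: 170 μL brought to 600 μL → factor 600/170 = 3.5294
Step 2: 125 μL + 875 μL = 1000 μL total → factor 1000/125 = 8
Step 3: 55 μL + 4 mL = 4055 μL total → factor 4055/55 = 73.727
Overall dilution factor = 3.5294 × 8 × 73.727 = 2081.7
Final = 1.50 M / 2081.7 = 0.0007206 M = 721 μM

721 μM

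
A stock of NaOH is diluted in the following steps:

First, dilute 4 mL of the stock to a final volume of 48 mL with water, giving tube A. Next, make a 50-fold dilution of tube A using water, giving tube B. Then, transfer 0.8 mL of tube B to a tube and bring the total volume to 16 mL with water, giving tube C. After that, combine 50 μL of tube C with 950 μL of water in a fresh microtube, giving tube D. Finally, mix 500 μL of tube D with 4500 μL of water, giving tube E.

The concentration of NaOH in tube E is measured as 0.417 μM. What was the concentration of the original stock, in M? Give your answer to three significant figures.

Step 1: 4 mL brought to 48 mL → factor 48/4 = 12
Step 2: 50-fold → factor 50
Step 3: 0.8 mL brought to 16 mL → factor 16/0.8 = 20
Step 4: 50 μL + 950 μL = 1000 μL total → factor 1000/50 = 20
Step 5: 500 μL + 4500 μL = 5000 μL total → factor 5000/500 = 10
Overall dilution factor = 12 × 50 × 20 × 20 × 10 = 2.4 × 10^6
Stock = 0.417 μM × 2.4 × 10^6 = 1.001 × 10^6 μM = 1.00 M

1.00 M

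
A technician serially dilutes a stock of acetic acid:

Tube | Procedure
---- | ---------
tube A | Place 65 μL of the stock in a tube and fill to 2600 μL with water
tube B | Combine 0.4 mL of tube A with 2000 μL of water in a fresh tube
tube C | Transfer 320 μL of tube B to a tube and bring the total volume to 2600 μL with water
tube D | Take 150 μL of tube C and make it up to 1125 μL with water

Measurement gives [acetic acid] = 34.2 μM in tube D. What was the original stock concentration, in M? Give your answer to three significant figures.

Step 1: 65 μL brought to 2600 μL → factor 2600/65 = 40
Step 2: 0.4 mL + 2000 μL = 2.4 mL total → factor 2.4/0.4 = 6
Step 3: 320 μL brought to 2600 μL → factor 2600/320 = 8.125
Step 4: 150 μL brought to 1125 μL → factor 1125/150 = 7.5
Overall dilution factor = 40 × 6 × 8.125 × 7.5 = 14625
Stock = 34.2 μM × 14625 = 5.002 × 10^5 μM = 0.500 M

0.500 M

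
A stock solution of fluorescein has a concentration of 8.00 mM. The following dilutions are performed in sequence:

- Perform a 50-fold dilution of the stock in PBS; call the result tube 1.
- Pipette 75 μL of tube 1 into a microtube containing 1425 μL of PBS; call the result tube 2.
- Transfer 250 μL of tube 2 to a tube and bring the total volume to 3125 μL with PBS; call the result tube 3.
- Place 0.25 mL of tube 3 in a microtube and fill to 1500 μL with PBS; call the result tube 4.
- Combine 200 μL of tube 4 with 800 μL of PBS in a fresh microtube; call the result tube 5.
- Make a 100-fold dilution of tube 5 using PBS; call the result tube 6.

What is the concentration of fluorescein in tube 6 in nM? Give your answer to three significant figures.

0.213 nM

Step 1: 50-fold → factor 50
Step 2: 75 μL + 1425 μL = 1500 μL total → factor 1500/75 = 20
Step 3: 250 μL brought to 3125 μL → factor 3125/250 = 12.5
Step 4: 0.25 mL brought to 1500 μL → factor 1.5/0.25 = 6
Step 5: 200 μL + 800 μL = 1000 μL total → factor 1000/200 = 5
Step 6: 100-fold → factor 100
Overall dilution factor = 50 × 20 × 12.5 × 6 × 5 × 100 = 3.75 × 10^7
Final = 8.00 mM / 3.75 × 10^7 = 2.133 × 10^-7 mM = 0.213 nM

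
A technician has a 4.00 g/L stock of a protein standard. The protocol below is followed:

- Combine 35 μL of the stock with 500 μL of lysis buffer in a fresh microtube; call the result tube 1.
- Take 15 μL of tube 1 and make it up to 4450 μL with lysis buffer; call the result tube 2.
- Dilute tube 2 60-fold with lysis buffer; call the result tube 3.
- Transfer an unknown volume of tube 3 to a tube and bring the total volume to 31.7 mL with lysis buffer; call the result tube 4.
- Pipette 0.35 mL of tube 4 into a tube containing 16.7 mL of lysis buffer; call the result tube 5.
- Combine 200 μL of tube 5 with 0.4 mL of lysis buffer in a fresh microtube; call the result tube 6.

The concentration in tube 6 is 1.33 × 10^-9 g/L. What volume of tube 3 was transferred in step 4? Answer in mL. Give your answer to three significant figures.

Step 1: 35 μL + 500 μL = 535 μL total → factor 535/35 = 15.286
Step 2: 15 μL brought to 4450 μL → factor 4450/15 = 296.67
Step 3: 60-fold → factor 60
Step 4: v brought to 31.7 mL → factor = 31.7 mL/v
Step 5: 0.35 mL + 16.7 mL = 17.05 mL total → factor 17.05/0.35 = 48.714
Step 6: 200 μL + 0.4 mL = 600 μL total → factor 600/200 = 3
Product of known-step factors = 3.9763 × 10^7
Overall factor = 4.00 g/L / (1.33 × 10^-9 g/L) = 3.0075 × 10^9
Step-4 factor = 3.0075 × 10^9 / 3.9763 × 10^7 = 75.635
v = 31.7 mL / 75.635 = 0.419 mL

0.419 mL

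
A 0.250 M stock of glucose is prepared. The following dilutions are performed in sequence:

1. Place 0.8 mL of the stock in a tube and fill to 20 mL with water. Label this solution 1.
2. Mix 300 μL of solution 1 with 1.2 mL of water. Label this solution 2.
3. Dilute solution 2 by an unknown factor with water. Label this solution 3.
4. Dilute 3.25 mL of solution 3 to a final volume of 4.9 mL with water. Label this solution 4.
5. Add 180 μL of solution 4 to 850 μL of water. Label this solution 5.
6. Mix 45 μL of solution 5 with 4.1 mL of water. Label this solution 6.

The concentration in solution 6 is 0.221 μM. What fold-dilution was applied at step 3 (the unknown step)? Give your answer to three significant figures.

11.4-fold

Step 1: 0.8 mL brought to 20 mL → factor 20/0.8 = 25
Step 2: 300 μL + 1.2 mL = 1500 μL total → factor 1500/300 = 5
Step 3: unknown factor x
Step 4: 3.25 mL brought to 4.9 mL → factor 4.9/3.25 = 1.5077
Step 5: 180 μL + 850 μL = 1030 μL total → factor 1030/180 = 5.7222
Step 6: 45 μL + 4.1 mL = 4145 μL total → factor 4145/45 = 92.111
Product of known-step factors = 99334
Overall factor = 0.250 M / (0.221 μM) = 1.1312 × 10^6
x = 1.1312 × 10^6 / 99334 = 11.4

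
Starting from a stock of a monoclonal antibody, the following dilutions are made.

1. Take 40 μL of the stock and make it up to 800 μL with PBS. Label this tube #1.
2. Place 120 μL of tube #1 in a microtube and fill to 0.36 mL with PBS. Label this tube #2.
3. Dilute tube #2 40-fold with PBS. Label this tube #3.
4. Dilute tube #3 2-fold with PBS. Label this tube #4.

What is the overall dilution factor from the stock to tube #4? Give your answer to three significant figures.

Step 1: 40 μL brought to 800 μL → factor 800/40 = 20
Step 2: 120 μL brought to 0.36 mL → factor 360/120 = 3
Step 3: 40-fold → factor 40
Step 4: 2-fold → factor 2
Overall dilution factor = 20 × 3 × 40 × 2 = 4800

4.80 × 10^3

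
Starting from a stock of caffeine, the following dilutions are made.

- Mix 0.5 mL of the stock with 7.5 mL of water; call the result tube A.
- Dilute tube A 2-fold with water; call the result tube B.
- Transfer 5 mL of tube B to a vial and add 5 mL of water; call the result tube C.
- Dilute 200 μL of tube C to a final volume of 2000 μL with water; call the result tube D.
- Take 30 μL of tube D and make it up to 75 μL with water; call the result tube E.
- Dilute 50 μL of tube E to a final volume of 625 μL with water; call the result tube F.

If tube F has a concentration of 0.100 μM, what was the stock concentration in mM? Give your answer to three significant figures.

2.00 mM

Step 1: 0.5 mL + 7.5 mL = 8 mL total → factor 8/0.5 = 16
Step 2: 2-fold → factor 2
Step 3: 5 mL + 5 mL = 10 mL total → factor 10/5 = 2
Step 4: 200 μL brought to 2000 μL → factor 2000/200 = 10
Step 5: 30 μL brought to 75 μL → factor 75/30 = 2.5
Step 6: 50 μL brought to 625 μL → factor 625/50 = 12.5
Overall dilution factor = 16 × 2 × 2 × 10 × 2.5 × 12.5 = 20000
Stock = 0.100 μM × 20000 = 2000 μM = 2.00 mM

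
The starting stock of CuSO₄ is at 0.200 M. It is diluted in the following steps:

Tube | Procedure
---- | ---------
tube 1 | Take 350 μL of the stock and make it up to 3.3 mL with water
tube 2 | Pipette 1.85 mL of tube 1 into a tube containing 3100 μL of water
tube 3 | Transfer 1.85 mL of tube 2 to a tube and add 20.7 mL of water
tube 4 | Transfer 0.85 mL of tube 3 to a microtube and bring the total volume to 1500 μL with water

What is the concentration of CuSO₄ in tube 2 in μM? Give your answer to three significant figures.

Step 1: 350 μL brought to 3.3 mL → factor 3300/350 = 9.4286
Step 2: 1.85 mL + 3100 μL = 4.95 mL total → factor 4.95/1.85 = 2.6757
Dilution factor through tube 2 = 9.4286 × 2.6757 = 25.228
[tube 2] = 0.200 M / 25.228 = 0.007928 M = 7.93 × 10^3 μM

7.93 × 10^3 μM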